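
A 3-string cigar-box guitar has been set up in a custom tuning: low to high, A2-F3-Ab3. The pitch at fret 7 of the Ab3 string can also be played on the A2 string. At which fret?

18

Ab3 at fret 7 is Ab3 + 7 semitones = Eb4.
The open A2 string is 11 semitones below the open Ab3, so the same pitch on the A2 string lies at fret 7 + 11 = 18.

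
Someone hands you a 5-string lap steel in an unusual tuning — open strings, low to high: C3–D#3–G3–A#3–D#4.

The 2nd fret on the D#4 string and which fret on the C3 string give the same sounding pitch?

17

Fret 2 on D#4 is MIDI 63 + 2 = 65 (F4). On the C3 string (open MIDI 48), that pitch is 65 − 48 = fret 17.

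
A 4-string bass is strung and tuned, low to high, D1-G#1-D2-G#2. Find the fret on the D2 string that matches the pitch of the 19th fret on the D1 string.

7

Fret 19 on D1 is MIDI 26 + 19 = 45 (A2). On the D2 string (open MIDI 38), that pitch is 45 − 38 = fret 7.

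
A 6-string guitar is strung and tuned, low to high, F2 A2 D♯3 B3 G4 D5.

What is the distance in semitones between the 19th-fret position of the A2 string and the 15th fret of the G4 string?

A2 at fret 19 → E4 (MIDI 64); G4 at fret 15 → A♯5 (MIDI 82).
64 − 82 = -18, so the two pitches are 18 semitones apart, with A♯5 the higher.

18 semitones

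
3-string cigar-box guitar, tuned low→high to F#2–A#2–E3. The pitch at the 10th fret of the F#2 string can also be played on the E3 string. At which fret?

Fret 10 on F#2 is MIDI 42 + 10 = 52 (E3). On the E3 string (open MIDI 52), that pitch is 52 − 52 = fret 0.

0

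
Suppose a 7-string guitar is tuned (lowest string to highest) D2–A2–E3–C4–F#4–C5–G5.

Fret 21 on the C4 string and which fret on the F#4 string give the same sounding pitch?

15

C4 at fret 21 is C4 + 21 semitones = A5.
The open F#4 string is 6 semitones above the open C4, so the same pitch on the F#4 string lies at fret 21 − 6 = 15.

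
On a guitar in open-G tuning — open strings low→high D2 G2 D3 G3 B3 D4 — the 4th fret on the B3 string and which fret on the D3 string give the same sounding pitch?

13

Fret 4 on B3 is MIDI 59 + 4 = 63 (D#4). On the D3 string (open MIDI 50), that pitch is 63 − 50 = fret 13.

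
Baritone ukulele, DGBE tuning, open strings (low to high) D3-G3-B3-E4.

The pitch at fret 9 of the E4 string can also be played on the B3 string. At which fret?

14

Fret 9 on E4 is MIDI 64 + 9 = 73 (C#5). On the B3 string (open MIDI 59), that pitch is 73 − 59 = fret 14.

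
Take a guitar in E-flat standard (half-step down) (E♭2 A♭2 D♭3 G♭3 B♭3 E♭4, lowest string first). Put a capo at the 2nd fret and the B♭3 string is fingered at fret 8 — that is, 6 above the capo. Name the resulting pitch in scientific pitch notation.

The capo raises the open B♭3 by 2 semitones to C4; fretting 6 more gives B♭3 + 2 + 6 = B♭3 + 8 semitones = G♭4.

G♭4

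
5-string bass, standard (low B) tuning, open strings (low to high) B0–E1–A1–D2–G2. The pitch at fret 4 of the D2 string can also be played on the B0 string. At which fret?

D2 at fret 4 is D2 + 4 semitones = F♯2.
The open B0 string is 15 semitones below the open D2, so the same pitch on the B0 string lies at fret 4 + 15 = 19.

19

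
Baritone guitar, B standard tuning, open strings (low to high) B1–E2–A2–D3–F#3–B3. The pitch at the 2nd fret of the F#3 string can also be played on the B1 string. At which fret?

Fret 2 on F#3 is MIDI 54 + 2 = 56 (G#3). On the B1 string (open MIDI 35), that pitch is 56 − 35 = fret 21.

21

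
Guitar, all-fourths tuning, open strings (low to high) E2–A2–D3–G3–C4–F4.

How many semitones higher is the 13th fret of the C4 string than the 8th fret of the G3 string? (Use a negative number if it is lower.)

10 semitones

C4 at fret 13 → C#5 (MIDI 73); G3 at fret 8 → D#4 (MIDI 63).
73 − 63 = 10, so the two pitches are 10 semitones apart.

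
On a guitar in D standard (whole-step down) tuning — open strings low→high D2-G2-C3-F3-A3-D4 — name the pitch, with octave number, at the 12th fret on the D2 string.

Each fret is one semitone, so D2 + 12 = D3.

D3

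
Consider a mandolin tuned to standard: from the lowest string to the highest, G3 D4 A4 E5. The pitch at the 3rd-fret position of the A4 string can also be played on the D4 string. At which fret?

A4 at fret 3 is A4 + 3 semitones = C5.
The open D4 string is 7 semitones below the open A4, so the same pitch on the D4 string lies at fret 3 + 7 = 10.

10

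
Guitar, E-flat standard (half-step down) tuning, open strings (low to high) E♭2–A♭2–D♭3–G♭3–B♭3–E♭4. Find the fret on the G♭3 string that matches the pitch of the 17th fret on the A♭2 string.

Fret 17 on A♭2 is MIDI 44 + 17 = 61 (D♭4). On the G♭3 string (open MIDI 54), that pitch is 61 − 54 = fret 7.

7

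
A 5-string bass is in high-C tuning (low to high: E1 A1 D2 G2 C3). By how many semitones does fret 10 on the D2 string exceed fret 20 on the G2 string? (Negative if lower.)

-15 semitones

D2 at fret 10 → C3 (MIDI 48); G2 at fret 20 → D♯4 (MIDI 63).
48 − 63 = -15, so the two pitches are 15 semitones apart.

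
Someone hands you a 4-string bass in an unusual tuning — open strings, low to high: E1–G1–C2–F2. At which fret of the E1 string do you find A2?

A2 is 17 semitones above the open E1 (E–F–F#–G–…–G–G#–A), so it sits at fret 17.

17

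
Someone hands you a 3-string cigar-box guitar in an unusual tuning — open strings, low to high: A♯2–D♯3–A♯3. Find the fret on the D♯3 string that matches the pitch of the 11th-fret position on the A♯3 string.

Fret 11 on A♯3 is MIDI 58 + 11 = 69 (A4). On the D♯3 string (open MIDI 51), that pitch is 69 − 51 = fret 18.

18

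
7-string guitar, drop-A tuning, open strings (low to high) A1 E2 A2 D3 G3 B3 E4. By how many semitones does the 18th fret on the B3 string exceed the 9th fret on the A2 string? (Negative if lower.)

B3 at fret 18 → F5 (MIDI 77); A2 at fret 9 → F#3 (MIDI 54).
77 − 54 = 23, so the two pitches are 23 semitones apart.

23 semitones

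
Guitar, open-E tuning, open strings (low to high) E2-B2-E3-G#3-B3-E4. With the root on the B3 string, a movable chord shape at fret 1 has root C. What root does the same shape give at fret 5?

Moving from fret 1 to fret 5 shifts the root by 4 semitones.
C up 4 semitones is E.

E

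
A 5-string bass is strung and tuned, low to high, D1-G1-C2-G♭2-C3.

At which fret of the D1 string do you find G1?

G1 is 5 semitones above the open D1 (D–Eb–E–F–Gb–G), so it sits at fret 5.

5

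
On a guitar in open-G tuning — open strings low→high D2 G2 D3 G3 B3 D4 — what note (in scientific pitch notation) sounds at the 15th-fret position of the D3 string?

Each fret is one semitone, so D3 + 15 = F4.

F4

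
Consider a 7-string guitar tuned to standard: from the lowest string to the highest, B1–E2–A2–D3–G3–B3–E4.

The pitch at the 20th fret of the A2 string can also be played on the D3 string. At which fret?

15

A2 at fret 20 is A2 + 20 semitones = F4.
The open D3 string is 5 semitones above the open A2, so the same pitch on the D3 string lies at fret 20 − 5 = 15.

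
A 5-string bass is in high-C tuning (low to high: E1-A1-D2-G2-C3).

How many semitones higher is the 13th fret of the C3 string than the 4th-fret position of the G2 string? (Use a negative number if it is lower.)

14 semitones

C3 at fret 13 → C#4 (MIDI 61); G2 at fret 4 → B2 (MIDI 47).
61 − 47 = 14, so the two pitches are 14 semitones apart.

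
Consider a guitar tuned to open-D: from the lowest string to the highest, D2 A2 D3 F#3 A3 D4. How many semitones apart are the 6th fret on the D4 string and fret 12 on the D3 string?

6 semitones

D4 at fret 6 → G#4 (MIDI 68); D3 at fret 12 → D4 (MIDI 62).
68 − 62 = 6, so the two pitches are 6 semitones apart, with G#4 the higher.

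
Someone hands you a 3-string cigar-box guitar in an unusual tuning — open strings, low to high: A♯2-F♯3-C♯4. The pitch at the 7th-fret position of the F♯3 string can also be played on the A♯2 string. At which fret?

F♯3 at fret 7 is F♯3 + 7 semitones = C♯4.
The open A♯2 string is 8 semitones below the open F♯3, so the same pitch on the A♯2 string lies at fret 7 + 8 = 15.

15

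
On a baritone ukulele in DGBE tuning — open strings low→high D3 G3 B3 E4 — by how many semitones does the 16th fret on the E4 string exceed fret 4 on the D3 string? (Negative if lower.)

26 semitones

E4 at fret 16 → G#5 (MIDI 80); D3 at fret 4 → F#3 (MIDI 54).
80 − 54 = 26, so the two pitches are 26 semitones apart.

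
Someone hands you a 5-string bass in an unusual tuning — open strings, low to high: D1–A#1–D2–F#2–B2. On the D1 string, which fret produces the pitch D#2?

13

D#2 is 13 semitones above the open D1 (D–D#–E–F–…–C#–D–D#), so it sits at fret 13.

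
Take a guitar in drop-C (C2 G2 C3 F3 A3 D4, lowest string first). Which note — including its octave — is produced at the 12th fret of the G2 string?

G3

G2 is MIDI 43. Adding 12 gives 55, which is G3.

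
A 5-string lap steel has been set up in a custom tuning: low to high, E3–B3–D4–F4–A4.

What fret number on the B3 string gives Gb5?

19

Gb5 is 19 semitones above the open B3 (B–C–Db–D–…–E–F–Gb), so it sits at fret 19.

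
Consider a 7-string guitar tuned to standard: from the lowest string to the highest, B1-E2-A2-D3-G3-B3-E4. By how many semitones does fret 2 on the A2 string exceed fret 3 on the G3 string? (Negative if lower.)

A2 at fret 2 → B2 (MIDI 47); G3 at fret 3 → A#3 (MIDI 58).
47 − 58 = -11, so the two pitches are 11 semitones apart.

-11 semitones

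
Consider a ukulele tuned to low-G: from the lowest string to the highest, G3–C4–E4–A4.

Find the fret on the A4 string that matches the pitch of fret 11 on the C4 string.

C4 at fret 11 is C4 + 11 semitones = B4.
The open A4 string is 9 semitones above the open C4, so the same pitch on the A4 string lies at fret 11 − 9 = 2.

2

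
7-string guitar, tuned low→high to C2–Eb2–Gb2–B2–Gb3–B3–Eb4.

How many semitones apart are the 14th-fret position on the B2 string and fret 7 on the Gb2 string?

12 semitones

B2 at fret 14 → Db4 (MIDI 61); Gb2 at fret 7 → Db3 (MIDI 49).
61 − 49 = 12, so the two pitches are 12 semitones apart, with Db4 the higher.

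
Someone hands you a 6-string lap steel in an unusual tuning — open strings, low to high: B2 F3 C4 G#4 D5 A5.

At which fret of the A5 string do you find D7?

17

D7 is 17 semitones above the open A5 (A–A#–B–C–…–C–C#–D), so it sits at fret 17.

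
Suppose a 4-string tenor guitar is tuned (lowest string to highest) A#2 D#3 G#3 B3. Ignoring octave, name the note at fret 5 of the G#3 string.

C#

The open G#3 string plus 5 semitones: G#–A–A#–B–C–C#.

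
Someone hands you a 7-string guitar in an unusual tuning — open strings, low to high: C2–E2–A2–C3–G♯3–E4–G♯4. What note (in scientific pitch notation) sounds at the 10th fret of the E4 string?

D5

Each fret is one semitone, so E4 + 10 = D5.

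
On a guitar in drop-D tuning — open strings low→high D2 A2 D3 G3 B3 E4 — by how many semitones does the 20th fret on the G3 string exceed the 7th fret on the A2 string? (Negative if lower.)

23 semitones

G3 at fret 20 → D#5 (MIDI 75); A2 at fret 7 → E3 (MIDI 52).
75 − 52 = 23, so the two pitches are 23 semitones apart.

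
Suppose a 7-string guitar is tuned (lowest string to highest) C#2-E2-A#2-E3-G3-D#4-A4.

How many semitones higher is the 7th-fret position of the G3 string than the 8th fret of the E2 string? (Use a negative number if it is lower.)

14 semitones

G3 at fret 7 → D4 (MIDI 62); E2 at fret 8 → C3 (MIDI 48).
62 − 48 = 14, so the two pitches are 14 semitones apart.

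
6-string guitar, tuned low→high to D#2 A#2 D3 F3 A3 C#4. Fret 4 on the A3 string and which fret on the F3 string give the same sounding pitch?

Fret 4 on A3 is MIDI 57 + 4 = 61 (C#4). On the F3 string (open MIDI 53), that pitch is 61 − 53 = fret 8.

8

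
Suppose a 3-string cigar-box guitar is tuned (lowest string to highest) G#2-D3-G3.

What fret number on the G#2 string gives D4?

18

D4 is 18 semitones above the open G#2 (G#–A–A#–B–…–C–C#–D), so it sits at fret 18.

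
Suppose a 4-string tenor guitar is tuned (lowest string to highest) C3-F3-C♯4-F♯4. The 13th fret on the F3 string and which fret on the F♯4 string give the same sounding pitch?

F3 at fret 13 is F3 + 13 semitones = F♯4.
The open F♯4 string is 13 semitones above the open F3, so the same pitch on the F♯4 string lies at fret 13 − 13 = 0.

0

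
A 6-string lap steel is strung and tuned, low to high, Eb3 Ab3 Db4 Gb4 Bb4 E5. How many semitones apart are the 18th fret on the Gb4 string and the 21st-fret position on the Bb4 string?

Gb4 at fret 18 → C6 (MIDI 84); Bb4 at fret 21 → G6 (MIDI 91).
84 − 91 = -7, so the two pitches are 7 semitones apart, with G6 the higher.

7 semitones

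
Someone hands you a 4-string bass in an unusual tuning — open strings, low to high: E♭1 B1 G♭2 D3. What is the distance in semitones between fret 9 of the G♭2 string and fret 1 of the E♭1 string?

23 semitones

G♭2 at fret 9 → E♭3 (MIDI 51); E♭1 at fret 1 → E1 (MIDI 28).
51 − 28 = 23, so the two pitches are 23 semitones apart, with E♭3 the higher.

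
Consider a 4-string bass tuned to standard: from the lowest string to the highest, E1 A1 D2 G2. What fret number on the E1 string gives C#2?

9

C#2 is 9 semitones above the open E1 (E–F–F#–G–G#–A–A#–B–C–C#), so it sits at fret 9.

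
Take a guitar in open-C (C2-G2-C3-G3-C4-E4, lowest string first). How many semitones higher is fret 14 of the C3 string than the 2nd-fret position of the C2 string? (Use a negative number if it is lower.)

C3 at fret 14 → D4 (MIDI 62); C2 at fret 2 → D2 (MIDI 38).
62 − 38 = 24, so the two pitches are 24 semitones apart.

24 semitones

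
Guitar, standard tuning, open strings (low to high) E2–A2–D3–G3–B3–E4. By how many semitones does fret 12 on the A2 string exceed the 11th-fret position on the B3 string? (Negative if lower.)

A2 at fret 12 → A3 (MIDI 57); B3 at fret 11 → A#4 (MIDI 70).
57 − 70 = -13, so the two pitches are 13 semitones apart.

-13 semitones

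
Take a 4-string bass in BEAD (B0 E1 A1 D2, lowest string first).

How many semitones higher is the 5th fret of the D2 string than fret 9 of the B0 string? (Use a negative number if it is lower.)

11 semitones

D2 at fret 5 → G2 (MIDI 43); B0 at fret 9 → G#1 (MIDI 32).
43 − 32 = 11, so the two pitches are 11 semitones apart.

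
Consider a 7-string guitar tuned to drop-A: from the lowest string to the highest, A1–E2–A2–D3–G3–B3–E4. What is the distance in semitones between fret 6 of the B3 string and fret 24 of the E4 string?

23 semitones

B3 at fret 6 → F4 (MIDI 65); E4 at fret 24 → E6 (MIDI 88).
65 − 88 = -23, so the two pitches are 23 semitones apart, with E6 the higher.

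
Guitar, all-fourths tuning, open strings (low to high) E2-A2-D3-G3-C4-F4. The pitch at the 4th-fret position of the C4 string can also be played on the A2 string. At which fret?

19

Fret 4 on C4 is MIDI 60 + 4 = 64 (E4). On the A2 string (open MIDI 45), that pitch is 64 − 45 = fret 19.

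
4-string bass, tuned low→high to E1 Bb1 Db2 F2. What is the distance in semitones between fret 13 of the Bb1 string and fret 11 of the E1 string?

Bb1 at fret 13 → B2 (MIDI 47); E1 at fret 11 → Eb2 (MIDI 39).
47 − 39 = 8, so the two pitches are 8 semitones apart, with B2 the higher.

8 semitones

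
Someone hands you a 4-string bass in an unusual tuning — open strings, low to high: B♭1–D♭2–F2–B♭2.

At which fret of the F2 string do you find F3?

12

F3 is 12 semitones above the open F2 (F–Gb–G–Ab–…–Eb–E–F), so it sits at fret 12.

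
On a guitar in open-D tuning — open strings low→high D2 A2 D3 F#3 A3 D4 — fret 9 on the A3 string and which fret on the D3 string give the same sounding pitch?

16

A3 at fret 9 is A3 + 9 semitones = F#4.
The open D3 string is 7 semitones below the open A3, so the same pitch on the D3 string lies at fret 9 + 7 = 16.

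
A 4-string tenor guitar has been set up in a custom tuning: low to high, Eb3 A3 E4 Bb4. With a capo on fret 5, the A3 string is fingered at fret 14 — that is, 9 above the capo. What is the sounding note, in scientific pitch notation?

The capo raises the open A3 by 5 semitones to D4; fretting 9 more gives A3 + 5 + 9 = A3 + 14 semitones = B4.

B4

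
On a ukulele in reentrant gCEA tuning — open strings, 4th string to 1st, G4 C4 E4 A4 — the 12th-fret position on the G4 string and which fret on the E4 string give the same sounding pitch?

Fret 12 on G4 is MIDI 67 + 12 = 79 (G5). On the E4 string (open MIDI 64), that pitch is 79 − 64 = fret 15.

15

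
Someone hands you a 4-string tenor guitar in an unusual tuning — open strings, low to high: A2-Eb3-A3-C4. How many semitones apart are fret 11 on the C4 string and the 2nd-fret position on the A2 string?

24 semitones

C4 at fret 11 → B4 (MIDI 71); A2 at fret 2 → B2 (MIDI 47).
71 − 47 = 24, so the two pitches are 24 semitones apart, with B4 the higher.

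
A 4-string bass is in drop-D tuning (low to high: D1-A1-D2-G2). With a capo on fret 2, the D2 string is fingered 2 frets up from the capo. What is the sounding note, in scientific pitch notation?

The capo raises the open D2 by 2 semitones to E2; fretting 2 more gives D2 + 2 + 2 = D2 + 4 semitones = F#2.

F#2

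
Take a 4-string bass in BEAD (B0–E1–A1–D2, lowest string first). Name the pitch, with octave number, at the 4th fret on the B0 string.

D♯1

The open B0 string plus 4 semitones: B–C–C#–D–D#.
The walk passes from B into C once, so the octave number goes from 0 to 1.
(Equivalently spelled E♭1.)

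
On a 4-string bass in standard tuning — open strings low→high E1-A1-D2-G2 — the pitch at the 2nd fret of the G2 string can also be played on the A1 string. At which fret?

12

Fret 2 on G2 is MIDI 43 + 2 = 45 (A2). On the A1 string (open MIDI 33), that pitch is 45 − 33 = fret 12.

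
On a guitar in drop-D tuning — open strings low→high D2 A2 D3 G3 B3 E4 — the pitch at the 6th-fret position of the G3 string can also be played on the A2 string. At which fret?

Fret 6 on G3 is MIDI 55 + 6 = 61 (C#4). On the A2 string (open MIDI 45), that pitch is 61 − 45 = fret 16.

16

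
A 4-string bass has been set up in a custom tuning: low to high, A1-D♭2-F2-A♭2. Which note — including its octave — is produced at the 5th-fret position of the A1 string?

Each fret is one semitone, so A1 + 5 = D2.

D2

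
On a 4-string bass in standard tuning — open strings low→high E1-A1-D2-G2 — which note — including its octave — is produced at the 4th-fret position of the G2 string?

B2

Each fret is one semitone, so G2 + 4 = B2.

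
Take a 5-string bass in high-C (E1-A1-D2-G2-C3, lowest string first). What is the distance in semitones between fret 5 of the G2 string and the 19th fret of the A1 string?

G2 at fret 5 → C3 (MIDI 48); A1 at fret 19 → E3 (MIDI 52).
48 − 52 = -4, so the two pitches are 4 semitones apart, with E3 the higher.

4 semitones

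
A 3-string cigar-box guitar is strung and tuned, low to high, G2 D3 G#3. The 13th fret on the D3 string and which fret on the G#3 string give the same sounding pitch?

7

Fret 13 on D3 is MIDI 50 + 13 = 63 (D#4). On the G#3 string (open MIDI 56), that pitch is 63 − 56 = fret 7.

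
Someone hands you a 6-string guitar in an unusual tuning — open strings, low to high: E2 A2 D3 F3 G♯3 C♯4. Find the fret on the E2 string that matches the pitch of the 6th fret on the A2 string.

Fret 6 on A2 is MIDI 45 + 6 = 51 (D♯3). On the E2 string (open MIDI 40), that pitch is 51 − 40 = fret 11.

11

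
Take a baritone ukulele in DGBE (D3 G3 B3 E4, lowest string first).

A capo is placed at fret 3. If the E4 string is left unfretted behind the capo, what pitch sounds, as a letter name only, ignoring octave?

The capo raises the open E4 by 3 semitones to G4; fretting 0 more gives E4 + 3 + 0 = E4 + 3 semitones, landing on G.

G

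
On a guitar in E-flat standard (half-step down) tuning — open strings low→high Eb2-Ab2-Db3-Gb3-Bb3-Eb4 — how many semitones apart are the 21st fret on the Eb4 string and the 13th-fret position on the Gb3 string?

Eb4 at fret 21 → C6 (MIDI 84); Gb3 at fret 13 → G4 (MIDI 67).
84 − 67 = 17, so the two pitches are 17 semitones apart, with C6 the higher.

17 semitones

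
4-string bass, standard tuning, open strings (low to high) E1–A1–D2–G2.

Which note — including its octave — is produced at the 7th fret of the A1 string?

E2

Each fret is one semitone, so A1 + 7 = E2.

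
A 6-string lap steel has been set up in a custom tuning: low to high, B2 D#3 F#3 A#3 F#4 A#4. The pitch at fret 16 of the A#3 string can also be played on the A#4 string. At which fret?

A#3 at fret 16 is A#3 + 16 semitones = D5.
The open A#4 string is 12 semitones above the open A#3, so the same pitch on the A#4 string lies at fret 16 − 12 = 4.

4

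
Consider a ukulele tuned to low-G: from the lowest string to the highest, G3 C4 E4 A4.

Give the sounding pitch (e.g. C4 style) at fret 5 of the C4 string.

Each fret is one semitone, so C4 + 5 = F4.

F4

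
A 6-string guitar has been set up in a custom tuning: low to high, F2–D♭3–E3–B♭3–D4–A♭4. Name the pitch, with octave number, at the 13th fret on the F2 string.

The open F2 string plus 13 semitones: F–Gb–G–Ab–…–E–F–Gb.
The walk passes from B into C once, so the octave number goes from 2 to 3.
(Equivalently spelled F♯3.)

G♭3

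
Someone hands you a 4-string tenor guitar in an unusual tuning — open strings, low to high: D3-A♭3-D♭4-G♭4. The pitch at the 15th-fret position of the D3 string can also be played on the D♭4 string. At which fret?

4

D3 at fret 15 is D3 + 15 semitones = F4.
The open D♭4 string is 11 semitones above the open D3, so the same pitch on the D♭4 string lies at fret 15 − 11 = 4.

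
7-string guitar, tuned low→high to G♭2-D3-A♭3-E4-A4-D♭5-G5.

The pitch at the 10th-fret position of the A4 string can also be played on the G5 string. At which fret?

A4 at fret 10 is A4 + 10 semitones = G5.
The open G5 string is 10 semitones above the open A4, so the same pitch on the G5 string lies at fret 10 − 10 = 0.

0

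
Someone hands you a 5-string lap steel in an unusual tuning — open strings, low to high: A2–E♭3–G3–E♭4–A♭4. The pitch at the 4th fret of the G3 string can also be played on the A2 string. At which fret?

Fret 4 on G3 is MIDI 55 + 4 = 59 (B3). On the A2 string (open MIDI 45), that pitch is 59 − 45 = fret 14.

14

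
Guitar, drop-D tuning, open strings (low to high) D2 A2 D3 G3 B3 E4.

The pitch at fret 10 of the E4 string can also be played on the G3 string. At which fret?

19

Fret 10 on E4 is MIDI 64 + 10 = 74 (D5). On the G3 string (open MIDI 55), that pitch is 74 − 55 = fret 19.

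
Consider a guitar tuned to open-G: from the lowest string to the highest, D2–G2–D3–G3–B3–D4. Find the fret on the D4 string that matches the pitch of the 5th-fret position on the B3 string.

2

B3 at fret 5 is B3 + 5 semitones = E4.
The open D4 string is 3 semitones above the open B3, so the same pitch on the D4 string lies at fret 5 − 3 = 2.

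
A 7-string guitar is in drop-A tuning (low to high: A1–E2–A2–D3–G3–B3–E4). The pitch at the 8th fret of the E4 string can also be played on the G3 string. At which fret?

E4 at fret 8 is E4 + 8 semitones = C5.
The open G3 string is 9 semitones below the open E4, so the same pitch on the G3 string lies at fret 8 + 9 = 17.

17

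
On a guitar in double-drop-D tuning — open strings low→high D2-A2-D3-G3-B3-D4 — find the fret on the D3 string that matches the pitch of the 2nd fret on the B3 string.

B3 at fret 2 is B3 + 2 semitones = C#4.
The open D3 string is 9 semitones below the open B3, so the same pitch on the D3 string lies at fret 2 + 9 = 11.

11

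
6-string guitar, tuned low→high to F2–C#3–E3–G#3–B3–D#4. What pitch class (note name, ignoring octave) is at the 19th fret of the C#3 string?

G#

The open C#3 string plus 19 semitones: C#–D–D#–E–…–F#–G–G#.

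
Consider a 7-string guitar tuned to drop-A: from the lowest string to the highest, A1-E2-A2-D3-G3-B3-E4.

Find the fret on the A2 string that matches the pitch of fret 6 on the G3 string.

G3 at fret 6 is G3 + 6 semitones = C♯4.
The open A2 string is 10 semitones below the open G3, so the same pitch on the A2 string lies at fret 6 + 10 = 16.

16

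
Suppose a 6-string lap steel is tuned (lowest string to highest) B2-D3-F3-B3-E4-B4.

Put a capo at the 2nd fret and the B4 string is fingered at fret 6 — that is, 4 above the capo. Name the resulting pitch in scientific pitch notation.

The capo raises the open B4 by 2 semitones to C#5; fretting 4 more gives B4 + 2 + 4 = B4 + 6 semitones = F5.

F5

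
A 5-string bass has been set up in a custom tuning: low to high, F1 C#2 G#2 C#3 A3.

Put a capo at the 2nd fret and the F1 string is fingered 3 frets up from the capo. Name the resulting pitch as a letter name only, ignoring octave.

A#

The capo raises the open F1 by 2 semitones to G1; fretting 3 more gives F1 + 2 + 3 = F1 + 5 semitones, landing on A#.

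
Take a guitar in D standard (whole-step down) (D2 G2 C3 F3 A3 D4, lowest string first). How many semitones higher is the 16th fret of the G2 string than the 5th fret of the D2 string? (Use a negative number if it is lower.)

G2 at fret 16 → B3 (MIDI 59); D2 at fret 5 → G2 (MIDI 43).
59 − 43 = 16, so the two pitches are 16 semitones apart.

16 semitones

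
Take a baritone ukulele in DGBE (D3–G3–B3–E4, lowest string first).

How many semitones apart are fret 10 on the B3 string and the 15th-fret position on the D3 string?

4 semitones

B3 at fret 10 → A4 (MIDI 69); D3 at fret 15 → F4 (MIDI 65).
69 − 65 = 4, so the two pitches are 4 semitones apart, with A4 the higher.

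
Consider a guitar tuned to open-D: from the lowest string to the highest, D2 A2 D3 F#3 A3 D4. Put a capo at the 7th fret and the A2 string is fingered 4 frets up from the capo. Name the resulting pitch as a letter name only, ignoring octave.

The capo raises the open A2 by 7 semitones to E3; fretting 4 more gives A2 + 7 + 4 = A2 + 11 semitones, landing on G#.
(Also written Ab.)

G#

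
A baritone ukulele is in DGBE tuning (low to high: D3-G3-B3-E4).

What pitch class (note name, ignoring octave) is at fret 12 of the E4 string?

E

The open E4 string plus 12 semitones: E–F–F#–G–…–D–D#–E.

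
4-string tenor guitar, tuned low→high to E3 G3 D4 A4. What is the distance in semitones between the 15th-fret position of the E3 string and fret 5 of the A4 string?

E3 at fret 15 → G4 (MIDI 67); A4 at fret 5 → D5 (MIDI 74).
67 − 74 = -7, so the two pitches are 7 semitones apart, with D5 the higher.

7 semitones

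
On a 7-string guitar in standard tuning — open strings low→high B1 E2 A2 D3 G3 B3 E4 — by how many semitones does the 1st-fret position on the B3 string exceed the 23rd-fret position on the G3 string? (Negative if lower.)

B3 at fret 1 → C4 (MIDI 60); G3 at fret 23 → F#5 (MIDI 78).
60 − 78 = -18, so the two pitches are 18 semitones apart.

-18 semitones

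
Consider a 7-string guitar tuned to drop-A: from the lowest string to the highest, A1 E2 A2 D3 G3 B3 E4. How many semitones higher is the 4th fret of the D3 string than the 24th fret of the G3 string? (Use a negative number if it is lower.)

-25 semitones

D3 at fret 4 → F#3 (MIDI 54); G3 at fret 24 → G5 (MIDI 79).
54 − 79 = -25, so the two pitches are 25 semitones apart.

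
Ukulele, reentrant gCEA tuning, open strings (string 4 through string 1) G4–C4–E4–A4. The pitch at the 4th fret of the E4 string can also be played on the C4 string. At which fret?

Fret 4 on E4 is MIDI 64 + 4 = 68 (G#4). On the C4 string (open MIDI 60), that pitch is 68 − 60 = fret 8.

8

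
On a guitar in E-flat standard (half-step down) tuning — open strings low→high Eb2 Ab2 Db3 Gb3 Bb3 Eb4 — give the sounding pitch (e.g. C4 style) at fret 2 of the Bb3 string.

Each fret is one semitone, so Bb3 + 2 = C4.

C4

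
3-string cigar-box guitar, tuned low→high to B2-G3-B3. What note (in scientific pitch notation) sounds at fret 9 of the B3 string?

Ab4

Each fret is one semitone, so B3 + 9 = Ab4.
(Equivalently spelled G#4.)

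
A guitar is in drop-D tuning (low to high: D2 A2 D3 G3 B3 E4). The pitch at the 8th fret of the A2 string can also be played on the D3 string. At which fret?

3

Fret 8 on A2 is MIDI 45 + 8 = 53 (F3). On the D3 string (open MIDI 50), that pitch is 53 − 50 = fret 3.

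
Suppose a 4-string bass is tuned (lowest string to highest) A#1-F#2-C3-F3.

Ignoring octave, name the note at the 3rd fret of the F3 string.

Each fret is one semitone, so F3 + 3 = G#.

G#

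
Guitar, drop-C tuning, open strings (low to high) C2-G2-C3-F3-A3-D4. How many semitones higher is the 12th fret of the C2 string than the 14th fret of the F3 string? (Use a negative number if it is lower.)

-19 semitones

C2 at fret 12 → C3 (MIDI 48); F3 at fret 14 → G4 (MIDI 67).
48 − 67 = -19, so the two pitches are 19 semitones apart.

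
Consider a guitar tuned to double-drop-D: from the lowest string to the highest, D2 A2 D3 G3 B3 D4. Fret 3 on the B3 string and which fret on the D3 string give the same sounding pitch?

12

Fret 3 on B3 is MIDI 59 + 3 = 62 (D4). On the D3 string (open MIDI 50), that pitch is 62 − 50 = fret 12.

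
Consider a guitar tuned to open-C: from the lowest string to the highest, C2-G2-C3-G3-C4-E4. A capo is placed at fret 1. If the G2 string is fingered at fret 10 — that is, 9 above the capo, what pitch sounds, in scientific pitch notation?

F3

The capo raises the open G2 by 1 semitone to G#2; fretting 9 more gives G2 + 1 + 9 = G2 + 10 semitones = F3.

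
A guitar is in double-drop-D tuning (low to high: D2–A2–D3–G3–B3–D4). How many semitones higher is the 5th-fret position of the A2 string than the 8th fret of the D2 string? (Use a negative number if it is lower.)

A2 at fret 5 → D3 (MIDI 50); D2 at fret 8 → A♯2 (MIDI 46).
50 − 46 = 4, so the two pitches are 4 semitones apart.

4 semitones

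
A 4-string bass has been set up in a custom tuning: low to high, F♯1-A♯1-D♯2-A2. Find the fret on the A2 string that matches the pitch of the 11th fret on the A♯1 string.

Fret 11 on A♯1 is MIDI 34 + 11 = 45 (A2). On the A2 string (open MIDI 45), that pitch is 45 − 45 = fret 0.

0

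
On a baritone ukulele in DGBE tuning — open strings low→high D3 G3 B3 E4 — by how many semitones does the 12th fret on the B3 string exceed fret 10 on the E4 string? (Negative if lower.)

-3 semitones

B3 at fret 12 → B4 (MIDI 71); E4 at fret 10 → D5 (MIDI 74).
71 − 74 = -3, so the two pitches are 3 semitones apart.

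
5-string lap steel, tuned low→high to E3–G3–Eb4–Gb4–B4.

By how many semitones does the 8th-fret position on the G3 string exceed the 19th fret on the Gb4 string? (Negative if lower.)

-22 semitones

G3 at fret 8 → Eb4 (MIDI 63); Gb4 at fret 19 → Db6 (MIDI 85).
63 − 85 = -22, so the two pitches are 22 semitones apart.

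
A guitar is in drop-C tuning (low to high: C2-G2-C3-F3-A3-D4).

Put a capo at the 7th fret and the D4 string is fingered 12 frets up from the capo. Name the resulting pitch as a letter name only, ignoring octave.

A

The capo raises the open D4 by 7 semitones to A4; fretting 12 more gives D4 + 7 + 12 = D4 + 19 semitones, landing on A.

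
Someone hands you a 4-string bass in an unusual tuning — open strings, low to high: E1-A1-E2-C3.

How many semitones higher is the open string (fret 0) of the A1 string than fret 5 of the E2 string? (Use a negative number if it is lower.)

A1 at fret 0 → A1 (MIDI 33); E2 at fret 5 → A2 (MIDI 45).
33 − 45 = -12, so the two pitches are 12 semitones apart.

-12 semitones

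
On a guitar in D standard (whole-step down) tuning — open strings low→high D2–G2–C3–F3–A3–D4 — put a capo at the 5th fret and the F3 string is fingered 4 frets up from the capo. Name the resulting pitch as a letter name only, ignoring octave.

The capo raises the open F3 by 5 semitones to A#3; fretting 4 more gives F3 + 5 + 4 = F3 + 9 semitones, landing on D.

D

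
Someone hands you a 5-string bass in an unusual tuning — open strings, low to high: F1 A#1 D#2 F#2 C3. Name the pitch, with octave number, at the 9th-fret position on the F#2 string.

Each fret is one semitone, so F#2 + 9 = D#3.

D#3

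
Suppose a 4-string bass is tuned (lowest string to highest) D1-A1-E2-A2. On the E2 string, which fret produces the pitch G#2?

4

G#2 is 4 semitones above the open E2 (E–F–F#–G–G#), so it sits at fret 4.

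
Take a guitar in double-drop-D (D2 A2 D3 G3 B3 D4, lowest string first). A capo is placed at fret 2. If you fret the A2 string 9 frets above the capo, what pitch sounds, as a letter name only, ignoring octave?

G#

The capo raises the open A2 by 2 semitones to B2; fretting 9 more gives A2 + 2 + 9 = A2 + 11 semitones, landing on G#.
(Also written Ab.)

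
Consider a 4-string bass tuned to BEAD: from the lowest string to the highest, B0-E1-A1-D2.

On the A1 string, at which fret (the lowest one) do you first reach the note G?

From A1, count semitones up the chromatic scale until reaching G: A–A#–B–C–…–F–F#–G — 10 steps.

10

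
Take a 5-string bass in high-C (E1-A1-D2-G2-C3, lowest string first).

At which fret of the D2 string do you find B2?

9

B2 is 9 semitones above the open D2 (D–D#–E–F–F#–G–G#–A–A#–B), so it sits at fret 9.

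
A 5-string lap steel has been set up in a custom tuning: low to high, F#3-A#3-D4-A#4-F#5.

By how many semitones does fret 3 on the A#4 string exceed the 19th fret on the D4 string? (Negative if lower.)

A#4 at fret 3 → C#5 (MIDI 73); D4 at fret 19 → A5 (MIDI 81).
73 − 81 = -8, so the two pitches are 8 semitones apart.

-8 semitones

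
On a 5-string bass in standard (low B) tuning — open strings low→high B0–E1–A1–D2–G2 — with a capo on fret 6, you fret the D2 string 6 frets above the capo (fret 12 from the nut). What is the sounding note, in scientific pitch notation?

The capo raises the open D2 by 6 semitones to G♯2; fretting 6 more gives D2 + 6 + 6 = D2 + 12 semitones = D3.

D3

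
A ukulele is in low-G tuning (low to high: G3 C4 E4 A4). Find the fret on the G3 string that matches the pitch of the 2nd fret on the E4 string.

11

Fret 2 on E4 is MIDI 64 + 2 = 66 (F#4). On the G3 string (open MIDI 55), that pitch is 66 − 55 = fret 11.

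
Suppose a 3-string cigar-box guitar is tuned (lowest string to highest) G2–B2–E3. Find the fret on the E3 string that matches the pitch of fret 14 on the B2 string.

9

B2 at fret 14 is B2 + 14 semitones = C#4.
The open E3 string is 5 semitones above the open B2, so the same pitch on the E3 string lies at fret 14 − 5 = 9.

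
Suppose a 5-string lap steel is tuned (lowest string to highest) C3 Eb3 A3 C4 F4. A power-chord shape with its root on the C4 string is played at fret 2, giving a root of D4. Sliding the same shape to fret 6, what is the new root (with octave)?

Moving from fret 2 to fret 6 shifts the root by 4 semitones.
D4 up 4 semitones is Gb4.

Gb4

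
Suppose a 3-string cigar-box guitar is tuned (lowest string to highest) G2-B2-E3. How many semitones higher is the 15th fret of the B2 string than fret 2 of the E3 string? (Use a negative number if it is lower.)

B2 at fret 15 → D4 (MIDI 62); E3 at fret 2 → F#3 (MIDI 54).
62 − 54 = 8, so the two pitches are 8 semitones apart.

8 semitones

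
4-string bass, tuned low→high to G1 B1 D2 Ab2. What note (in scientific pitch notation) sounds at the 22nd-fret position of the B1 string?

Each fret is one semitone, so B1 + 22 = A3.

A3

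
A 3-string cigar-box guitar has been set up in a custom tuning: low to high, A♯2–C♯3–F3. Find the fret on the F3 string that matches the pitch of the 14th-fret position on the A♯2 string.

7

A♯2 at fret 14 is A♯2 + 14 semitones = C4.
The open F3 string is 7 semitones above the open A♯2, so the same pitch on the F3 string lies at fret 14 − 7 = 7.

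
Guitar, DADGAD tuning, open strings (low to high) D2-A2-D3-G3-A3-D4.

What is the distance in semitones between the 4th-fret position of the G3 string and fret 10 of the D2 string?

11 semitones

G3 at fret 4 → B3 (MIDI 59); D2 at fret 10 → C3 (MIDI 48).
59 − 48 = 11, so the two pitches are 11 semitones apart, with B3 the higher.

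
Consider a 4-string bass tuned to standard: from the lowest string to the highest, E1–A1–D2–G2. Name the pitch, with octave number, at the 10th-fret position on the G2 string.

F3

Each fret is one semitone, so G2 + 10 = F3.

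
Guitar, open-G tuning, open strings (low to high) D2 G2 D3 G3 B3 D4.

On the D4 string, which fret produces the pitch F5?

F5 is 15 semitones above the open D4 (D–D#–E–F–…–D#–E–F), so it sits at fret 15.

15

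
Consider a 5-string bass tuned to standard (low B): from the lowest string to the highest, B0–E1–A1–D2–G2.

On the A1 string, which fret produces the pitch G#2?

11

G#2 is 11 semitones above the open A1 (A–A#–B–C–…–F#–G–G#), so it sits at fret 11.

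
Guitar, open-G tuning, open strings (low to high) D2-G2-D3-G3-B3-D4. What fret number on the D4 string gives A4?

A4 is 7 semitones above the open D4 (D–D#–E–F–F#–G–G#–A), so it sits at fret 7.

7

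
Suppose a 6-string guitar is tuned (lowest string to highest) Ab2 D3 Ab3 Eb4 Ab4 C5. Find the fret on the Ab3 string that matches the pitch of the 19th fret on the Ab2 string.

7

Ab2 at fret 19 is Ab2 + 19 semitones = Eb4.
The open Ab3 string is 12 semitones above the open Ab2, so the same pitch on the Ab3 string lies at fret 19 − 12 = 7.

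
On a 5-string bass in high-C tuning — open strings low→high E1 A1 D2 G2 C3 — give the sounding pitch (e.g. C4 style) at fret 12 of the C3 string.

Each fret is one semitone, so C3 + 12 = C4.

C4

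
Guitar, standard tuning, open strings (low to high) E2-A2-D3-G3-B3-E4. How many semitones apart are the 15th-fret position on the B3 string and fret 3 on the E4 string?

7 semitones

B3 at fret 15 → D5 (MIDI 74); E4 at fret 3 → G4 (MIDI 67).
74 − 67 = 7, so the two pitches are 7 semitones apart, with D5 the higher.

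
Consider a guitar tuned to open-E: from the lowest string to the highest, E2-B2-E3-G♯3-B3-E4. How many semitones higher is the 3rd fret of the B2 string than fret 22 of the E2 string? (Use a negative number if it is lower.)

-12 semitones

B2 at fret 3 → D3 (MIDI 50); E2 at fret 22 → D4 (MIDI 62).
50 − 62 = -12, so the two pitches are 12 semitones apart.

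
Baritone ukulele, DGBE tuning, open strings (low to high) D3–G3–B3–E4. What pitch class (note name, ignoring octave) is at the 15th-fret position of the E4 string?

E4 is MIDI 64. Adding 15 gives 79; 79 mod 12 = 7, i.e. G.

G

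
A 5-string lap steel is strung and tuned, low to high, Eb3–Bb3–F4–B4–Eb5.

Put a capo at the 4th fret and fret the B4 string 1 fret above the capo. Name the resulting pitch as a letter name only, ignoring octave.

The capo raises the open B4 by 4 semitones to Eb5; fretting 1 more gives B4 + 4 + 1 = B4 + 5 semitones, landing on E.

E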